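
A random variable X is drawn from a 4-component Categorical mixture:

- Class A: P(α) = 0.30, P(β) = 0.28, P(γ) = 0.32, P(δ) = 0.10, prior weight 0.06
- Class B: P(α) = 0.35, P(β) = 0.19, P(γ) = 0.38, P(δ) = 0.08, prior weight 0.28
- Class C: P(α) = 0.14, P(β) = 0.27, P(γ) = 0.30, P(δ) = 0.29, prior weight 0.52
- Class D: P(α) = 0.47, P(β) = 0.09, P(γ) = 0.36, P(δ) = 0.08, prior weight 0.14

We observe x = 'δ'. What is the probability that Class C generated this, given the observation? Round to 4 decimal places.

0.7920

Posterior ∝ prior × likelihood, so P(k | x) ∝ π_k f_k(x); normalise over all components.
Evaluate each component's likelihood at the observed value:
  L_A = P(δ | comp) = 0.10
  L_B = P(δ | comp) = 0.08
  L_C = P(δ | comp) = 0.29
  L_D = P(δ | comp) = 0.08
Unnormalised posteriors:
  π_A·L_A = 0.06 × 0.1 = 0.006
  π_B·L_B = 0.28 × 0.08 = 0.0224
  π_C·L_C = 0.52 × 0.29 = 0.1508
  π_D·L_D = 0.14 × 0.08 = 0.0112
Normaliser: 0.006 + 0.0224 + 0.1508 + 0.0112 = 0.1904
P(Class C | x) = 0.1508 / 0.1904 ≈ 0.7920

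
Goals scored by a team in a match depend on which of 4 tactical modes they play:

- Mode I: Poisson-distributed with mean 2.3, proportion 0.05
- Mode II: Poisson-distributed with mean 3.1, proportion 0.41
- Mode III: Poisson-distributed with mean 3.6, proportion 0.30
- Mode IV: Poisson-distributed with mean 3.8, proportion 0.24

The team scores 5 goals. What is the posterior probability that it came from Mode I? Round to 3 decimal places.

0.022

By Bayes' theorem, P(k | x) = w_k f_k(x) / Σ_j w_j f_j(x).
Evaluate each component's likelihood at the observed value:
  f_I = e^(−2.3)·2.3^5/5! = 0.053775
  f_II = e^(−3.1)·3.1^5/5! = 0.107477
  f_III = e^(−3.6)·3.6^5/5! = 0.13768
  f_IV = e^(−3.8)·3.8^5/5! = 0.147713
Weight by the priors:
  w_I·f_I = 0.05 × 0.053775 = 0.00268875
  w_II·f_II = 0.41 × 0.107477 = 0.0440654
  w_III·f_III = 0.30 × 0.13768 = 0.041304
  w_IV·f_IV = 0.24 × 0.147713 = 0.035451
Sum: 0.00268875 + 0.0440654 + 0.041304 + 0.035451 = 0.123509
P(Mode I | 5 goals) ≈ 0.022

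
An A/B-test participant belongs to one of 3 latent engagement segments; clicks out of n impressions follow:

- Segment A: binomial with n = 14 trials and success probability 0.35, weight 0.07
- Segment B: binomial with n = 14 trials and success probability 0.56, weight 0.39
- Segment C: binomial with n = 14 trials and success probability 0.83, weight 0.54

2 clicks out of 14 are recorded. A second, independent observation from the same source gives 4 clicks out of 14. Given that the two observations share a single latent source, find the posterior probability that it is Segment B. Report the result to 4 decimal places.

Posterior ∝ prior × likelihood, so P(k | x) ∝ P(Z=k) f_k(x); normalise over all components.
Since both observations come from the same component, the likelihood for component k is f_k(x₁)·f_k(x₂).
  L_A = [C(14,2)·0.35^2·0.65^12 = 91·0.1225·0.00568801 = 0.0634071] × [0.202227] = 0.0128226
  L_B = [C(14,2)·0.56^2·0.44^12 = 91·0.3136·5.26541e-05 = 0.00150262] × [0.026774] = 4.02312e-05
  L_C = [C(14,2)·0.83^2·0.17^12 = 91·0.6889·5.82622e-10 = 3.65245e-08] × [9.57714e-06] = 3.498e-13
Unnormalised posteriors:
  P(Z=A)·L_A = 0.07 × 0.0128226 = 0.000897585
  P(Z=B)·L_B = 0.39 × 4.02312e-05 = 1.56902e-05
  P(Z=C)·L_C = 0.54 × 3.498e-13 = 1.88892e-13
Evidence: 0.000897585 + 1.56902e-05 + 1.88892e-13 = 0.000913275
So the posterior for Segment B is 1.56902e-05 / 0.000913275 ≈ 0.0172.

0.0172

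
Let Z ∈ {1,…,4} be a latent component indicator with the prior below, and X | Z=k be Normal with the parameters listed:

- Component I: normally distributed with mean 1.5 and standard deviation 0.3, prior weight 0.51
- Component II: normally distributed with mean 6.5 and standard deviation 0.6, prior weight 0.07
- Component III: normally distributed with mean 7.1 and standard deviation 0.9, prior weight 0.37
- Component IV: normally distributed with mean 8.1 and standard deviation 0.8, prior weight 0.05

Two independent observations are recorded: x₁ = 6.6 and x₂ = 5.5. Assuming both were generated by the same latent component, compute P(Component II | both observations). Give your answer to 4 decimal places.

0.3721

Apply Bayes' rule: the posterior for each component is proportional to its prior times its likelihood at x.
Since both observations come from the same component, the likelihood for component k is f_k(x₁)·f_k(x₂).
  f_I = [2.33473e-63] × [3.31005e-39] = 7.72807e-102
  f_II = [0.655733] × [0.165795] = 0.108717
  f_III = [0.37988] × [0.0912799] = 0.0346754
  f_IV = [0.0859828] × [0.00253631] = 0.000218079
Prior × likelihood for each component:
  π_I·f_I = 0.51 × 7.72807e-102 = 3.94132e-102
  π_II·f_II = 0.07 × 0.108717 = 0.00761022
  π_III·f_III = 0.37 × 0.0346754 = 0.0128299
  π_IV·f_IV = 0.05 × 0.000218079 = 1.0904e-05
Denominator: 3.94132e-102 + 0.00761022 + 0.0128299 + 1.0904e-05 = 0.020451
Responsibility of Component II: 0.00761022 / 0.020451 ≈ 0.3721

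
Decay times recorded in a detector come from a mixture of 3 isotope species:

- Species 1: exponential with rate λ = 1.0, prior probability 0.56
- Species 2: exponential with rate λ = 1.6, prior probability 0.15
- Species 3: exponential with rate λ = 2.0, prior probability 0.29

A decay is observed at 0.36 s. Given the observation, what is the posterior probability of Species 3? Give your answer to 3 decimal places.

Posterior ∝ prior × likelihood, so P(k | x) ∝ P(Z=k) f_k(x); normalise over all components.
Exponential densities:
  p_1 = 1.0·e^(−1.0·0.36) = 1.0·e^(−0.3600) = 0.697676
  p_2 = 1.6·e^(−1.6·0.36) = 1.6·e^(−0.5760) = 0.899428
  p_3 = 2.0·e^(−2.0·0.36) = 2.0·e^(−0.7200) = 0.973505
Weight by the priors:
  P(Z=1)·p_1 = 0.56 × 0.697676 = 0.390699
  P(Z=2)·p_2 = 0.15 × 0.899428 = 0.134914
  P(Z=3)·p_3 = 0.29 × 0.973505 = 0.282316
Normaliser: 0.390699 + 0.134914 + 0.282316 = 0.807929
Responsibility of Species 3: 0.282316 / 0.807929 ≈ 0.349

0.349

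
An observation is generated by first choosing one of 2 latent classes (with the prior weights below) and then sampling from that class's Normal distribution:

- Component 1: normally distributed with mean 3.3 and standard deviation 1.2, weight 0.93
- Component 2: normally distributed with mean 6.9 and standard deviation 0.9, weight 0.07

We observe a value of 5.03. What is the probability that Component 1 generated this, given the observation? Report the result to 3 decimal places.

Apply Bayes' rule: the posterior for each component is proportional to its prior times its likelihood at x.
Normal densities:
  p_1 = 0.117601
  p_2 = 0.0511927
Unnormalised posteriors:
  P(Z=1)·p_1 = 0.93 × 0.117601 = 0.109369
  P(Z=2)·p_2 = 0.07 × 0.0511927 = 0.00358349
Normaliser: 0.109369 + 0.00358349 = 0.112952
P(Component 1 | x) = 0.109369 / 0.112952 ≈ 0.968

0.968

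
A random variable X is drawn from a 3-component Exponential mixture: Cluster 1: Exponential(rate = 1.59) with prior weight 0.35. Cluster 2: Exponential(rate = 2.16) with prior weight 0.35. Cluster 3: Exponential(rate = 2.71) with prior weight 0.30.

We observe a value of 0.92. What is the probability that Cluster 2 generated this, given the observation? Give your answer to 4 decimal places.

By Bayes' theorem, P(k | x) = P(Z=k) f_k(x) / Σ_j P(Z=j) f_j(x).
Evaluate each component's likelihood at the observed value:
  f_1 = 1.59·e^(−1.59·0.92) = 1.59·e^(−1.4628) = 0.368223
  f_2 = 2.16·e^(−2.16·0.92) = 2.16·e^(−1.9872) = 0.29609
  f_3 = 2.71·e^(−2.71·0.92) = 2.71·e^(−2.4932) = 0.223968
Multiply by the mixture weights:
  P(Z=1)·f_1 = 0.35 × 0.368223 = 0.128878
  P(Z=2)·f_2 = 0.35 × 0.29609 = 0.103632
  P(Z=3)·f_3 = 0.30 × 0.223968 = 0.0671904
Evidence: 0.128878 + 0.103632 + 0.0671904 = 0.2997
So the posterior for Cluster 2 is 0.103632 / 0.2997 ≈ 0.3458.

0.3458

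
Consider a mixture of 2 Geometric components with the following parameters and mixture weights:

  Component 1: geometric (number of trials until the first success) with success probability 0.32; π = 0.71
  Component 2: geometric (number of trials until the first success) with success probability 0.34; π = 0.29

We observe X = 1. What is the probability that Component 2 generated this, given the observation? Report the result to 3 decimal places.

0.303

By Bayes' theorem, P(k | x) = π_k f_k(x) / Σ_j π_j f_j(x).
Evaluate each component's likelihood at the observed value:
  L_1 = 0.32·(1−0.32)^0 = 0.32·1 = 0.32
  L_2 = 0.34·(1−0.34)^0 = 0.34·1 = 0.34
Weight by the priors:
  π_1·L_1 = 0.71 × 0.32 = 0.2272
  π_2·L_2 = 0.29 × 0.34 = 0.0986
Denominator: 0.2272 + 0.0986 = 0.3258
Responsibility of Component 2: 0.0986 / 0.3258 ≈ 0.303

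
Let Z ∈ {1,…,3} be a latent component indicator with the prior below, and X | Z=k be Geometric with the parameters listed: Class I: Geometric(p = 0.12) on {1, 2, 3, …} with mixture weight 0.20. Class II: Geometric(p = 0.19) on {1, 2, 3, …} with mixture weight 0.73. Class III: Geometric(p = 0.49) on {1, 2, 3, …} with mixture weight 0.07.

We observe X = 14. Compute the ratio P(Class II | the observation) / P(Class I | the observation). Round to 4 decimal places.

Since P(k|x) ∝ π_k f_k(x), the posterior odds are π_i f_i(x) / (π_j f_j(x)).
Component likelihoods at x = 14:
  f_I = 0.12·(1−0.12)^13 = 0.12·0.189791 = 0.0227749
  f_II = 0.19·(1−0.19)^13 = 0.19·0.0646108 = 0.0122761
  f_III = 0.49·(1−0.49)^13 = 0.49·0.000157911 = 7.73764e-05
0.00896152 / 0.00455497 ≈ 1.9674

1.9674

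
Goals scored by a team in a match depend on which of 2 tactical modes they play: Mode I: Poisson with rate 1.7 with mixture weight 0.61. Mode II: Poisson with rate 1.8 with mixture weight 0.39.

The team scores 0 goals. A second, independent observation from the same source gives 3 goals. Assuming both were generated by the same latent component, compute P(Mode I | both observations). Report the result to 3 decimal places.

0.617

The responsibility of component k is π_k f_k(x) divided by Σ_j π_j f_j(x).
Since both observations come from the same component, the likelihood for component k is f_k(x₁)·f_k(x₂).
  p_I = [e^(−1.7)·1.7^0/0! = 0.182684] × [0.149587] = 0.0273271
  p_II = [e^(−1.8)·1.8^0/0! = 0.165299] × [0.160671] = 0.0265587
Unnormalised posteriors:
  π_I·p_I = 0.61 × 0.0273271 = 0.0166696
  π_II·p_II = 0.39 × 0.0265587 = 0.0103579
Evidence: 0.0166696 + 0.0103579 = 0.0270274
P(Mode I | x₁, x₂) = 0.0166696 / 0.0270274 ≈ 0.617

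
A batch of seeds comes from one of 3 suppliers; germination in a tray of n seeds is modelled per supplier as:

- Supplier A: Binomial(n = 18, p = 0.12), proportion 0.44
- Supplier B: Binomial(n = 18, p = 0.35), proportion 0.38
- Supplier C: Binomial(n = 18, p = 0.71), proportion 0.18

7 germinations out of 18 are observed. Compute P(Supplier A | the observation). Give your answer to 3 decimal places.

0.018

Posterior ∝ prior × likelihood, so P(k | x) ∝ P(Z=k) f_k(x); normalise over all components.
Evaluate each component's likelihood at the observed value:
  p_A = C(18,7)·0.12^7·0.88^11 = 31824·3.58318e-07·0.245081 = 0.00279469
  p_B = C(18,7)·0.35^7·0.65^11 = 31824·0.000643393·0.00875078 = 0.179175
  p_C = C(18,7)·0.71^7·0.29^11 = 31824·0.0909512·1.22005e-06 = 0.00353135
Multiply by the mixture weights:
  P(Z=A)·p_A = 0.44 × 0.00279469 = 0.00122966
  P(Z=B)·p_B = 0.38 × 0.179175 = 0.0680866
  P(Z=C)·p_C = 0.18 × 0.00353135 = 0.000635644
Normaliser: 0.00122966 + 0.0680866 + 0.000635644 = 0.0699519
Responsibility of Supplier A: 0.00122966 / 0.0699519 ≈ 0.018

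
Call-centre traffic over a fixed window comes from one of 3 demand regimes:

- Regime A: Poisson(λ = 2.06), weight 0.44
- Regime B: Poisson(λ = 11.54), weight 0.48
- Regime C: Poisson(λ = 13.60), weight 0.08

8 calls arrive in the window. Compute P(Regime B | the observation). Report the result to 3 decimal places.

The responsibility of component k is P(Z=k) f_k(x) divided by Σ_j P(Z=j) f_j(x).
Evaluate each component's likelihood at the observed value:
  L_A = e^(−2.06)·2.06^8/8! = 0.00102511
  L_B = e^(−11.54)·11.54^8/8! = 0.075922
  L_C = e^(−13.60)·13.60^8/8! = 0.0360069
Unnormalised posteriors:
  P(Z=A)·L_A = 0.44 × 0.00102511 = 0.000451049
  P(Z=B)·L_B = 0.48 × 0.075922 = 0.0364426
  P(Z=C)·L_C = 0.08 × 0.0360069 = 0.00288055
Normaliser: 0.000451049 + 0.0364426 + 0.00288055 = 0.0397742
So the posterior for Regime B is 0.0364426 / 0.0397742 ≈ 0.916.

0.916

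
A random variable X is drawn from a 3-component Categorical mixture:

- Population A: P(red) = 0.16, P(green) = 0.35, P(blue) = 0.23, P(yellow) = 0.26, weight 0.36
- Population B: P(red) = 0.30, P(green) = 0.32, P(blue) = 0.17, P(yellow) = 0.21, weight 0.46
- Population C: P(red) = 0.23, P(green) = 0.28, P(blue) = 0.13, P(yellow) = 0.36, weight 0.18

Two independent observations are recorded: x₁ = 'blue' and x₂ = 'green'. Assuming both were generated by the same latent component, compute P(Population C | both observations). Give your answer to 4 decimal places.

0.1082

Posterior ∝ prior × likelihood, so P(k | x) ∝ π_k f_k(x); normalise over all components.
Since both observations come from the same component, the likelihood for component k is f_k(x₁)·f_k(x₂).
  f_A = [P(blue | comp) = 0.23] × [0.35] = 0.0805
  f_B = [P(blue | comp) = 0.17] × [0.32] = 0.0544
  f_C = [P(blue | comp) = 0.13] × [0.28] = 0.0364
Multiply by the mixture weights:
  π_A·f_A = 0.36 × 0.0805 = 0.02898
  π_B·f_B = 0.46 × 0.0544 = 0.025024
  π_C·f_C = 0.18 × 0.0364 = 0.006552
Denominator: 0.02898 + 0.025024 + 0.006552 = 0.060556
Responsibility of Population C: 0.006552 / 0.060556 ≈ 0.1082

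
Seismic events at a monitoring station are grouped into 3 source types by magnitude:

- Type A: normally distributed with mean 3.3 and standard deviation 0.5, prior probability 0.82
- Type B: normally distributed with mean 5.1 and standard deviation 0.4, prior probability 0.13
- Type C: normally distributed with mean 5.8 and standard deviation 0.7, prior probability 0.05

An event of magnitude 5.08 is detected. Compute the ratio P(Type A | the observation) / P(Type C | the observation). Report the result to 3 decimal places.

0.069

Since P(k|x) ∝ π_k f_k(x), the posterior odds are π_i f_i(x) / (π_j f_j(x)).
Normal densities:
  p_A = (1/(0.5·√(2π)))·exp(−(5.08−3.3)²/(2·0.5²)) = 0.797885·exp(-6.33680) = 0.00141222
  p_B = (1/(0.4·√(2π)))·exp(−(5.08−5.1)²/(2·0.4²)) = 0.997356·exp(-0.00125) = 0.99611
  p_C = (1/(0.7·√(2π)))·exp(−(5.08−5.8)²/(2·0.7²)) = 0.569918·exp(-0.52898) = 0.335799
0.00115802 / 0.0167899 ≈ 0.069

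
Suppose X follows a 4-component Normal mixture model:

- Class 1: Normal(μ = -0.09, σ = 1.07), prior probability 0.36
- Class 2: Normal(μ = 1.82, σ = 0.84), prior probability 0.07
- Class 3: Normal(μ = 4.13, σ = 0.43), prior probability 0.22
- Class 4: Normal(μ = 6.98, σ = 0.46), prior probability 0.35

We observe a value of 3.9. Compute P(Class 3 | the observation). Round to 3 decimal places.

0.991

The responsibility of component k is P(Z=k) f_k(x) divided by Σ_j P(Z=j) f_j(x).
Normal densities:
  p_1 = (1/(1.07·√(2π)))·exp(−(3.9−-0.09)²/(2·1.07²)) = 0.372843·exp(-6.95262) = 0.000356487
  p_2 = (1/(0.84·√(2π)))·exp(−(3.9−1.82)²/(2·0.84²)) = 0.474931·exp(-3.06576) = 0.0221405
  p_3 = (1/(0.43·√(2π)))·exp(−(3.9−4.13)²/(2·0.43²)) = 0.927773·exp(-0.14305) = 0.80411
  p_4 = (1/(0.46·√(2π)))·exp(−(3.9−6.98)²/(2·0.46²)) = 0.867266·exp(-22.41588) = 1.5961e-10
Weight by the priors:
  P(Z=1)·p_1 = 0.36 × 0.000356487 = 0.000128335
  P(Z=2)·p_2 = 0.07 × 0.0221405 = 0.00154984
  P(Z=3)·p_3 = 0.22 × 0.80411 = 0.176904
  P(Z=4)·p_4 = 0.35 × 1.5961e-10 = 5.58634e-11
Marginal: 0.000128335 + 0.00154984 + 0.176904 + 5.58634e-11 = 0.178582
So the posterior for Class 3 is 0.176904 / 0.178582 ≈ 0.991.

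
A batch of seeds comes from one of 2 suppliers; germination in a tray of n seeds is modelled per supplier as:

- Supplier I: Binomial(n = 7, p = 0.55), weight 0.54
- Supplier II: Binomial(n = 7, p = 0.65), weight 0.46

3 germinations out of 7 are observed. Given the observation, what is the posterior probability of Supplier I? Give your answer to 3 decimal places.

0.660

P(component k | x) = π_k·f_k(x) / marginal(x), where marginal(x) = Σ_j π_j·f_j(x).
Binomial probabilities:
  f_I = 0.238785
  f_II = 0.144238
Weight by the priors:
  π_I·f_I = 0.54 × 0.238785 = 0.128944
  π_II·f_II = 0.46 × 0.144238 = 0.0663496
Marginal: 0.128944 + 0.0663496 = 0.195293
P(Supplier I | x) ≈ 0.660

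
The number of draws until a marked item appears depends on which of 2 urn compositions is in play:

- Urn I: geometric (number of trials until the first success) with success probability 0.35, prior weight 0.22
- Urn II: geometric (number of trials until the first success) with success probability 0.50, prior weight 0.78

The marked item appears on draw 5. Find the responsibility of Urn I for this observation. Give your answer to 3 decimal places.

Posterior ∝ prior × likelihood, so P(k | x) ∝ π_k f_k(x); normalise over all components.
Component likelihoods at x = 5:
  p_I = 0.0624772
  p_II = 0.03125
Weight by the priors:
  π_I·p_I = 0.22 × 0.0624772 = 0.013745
  π_II·p_II = 0.78 × 0.03125 = 0.024375
Marginal: 0.013745 + 0.024375 = 0.03812
Responsibility of Urn I: 0.013745 / 0.03812 ≈ 0.361

0.361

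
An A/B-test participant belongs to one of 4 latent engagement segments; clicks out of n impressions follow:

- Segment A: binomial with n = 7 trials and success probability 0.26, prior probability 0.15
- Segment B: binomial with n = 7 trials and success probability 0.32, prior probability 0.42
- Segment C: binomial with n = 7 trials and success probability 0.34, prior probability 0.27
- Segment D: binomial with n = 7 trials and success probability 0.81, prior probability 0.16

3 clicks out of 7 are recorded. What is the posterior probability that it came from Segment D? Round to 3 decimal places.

Apply Bayes' rule: the posterior for each component is proportional to its prior times its likelihood at x.
Binomial probabilities:
  p_A = 0.184465
  p_B = 0.245219
  p_C = 0.261024
  p_D = 0.0242403
Weight by the priors:
  π_A·p_A = 0.15 × 0.184465 = 0.0276698
  π_B·p_B = 0.42 × 0.245219 = 0.102992
  π_C·p_C = 0.27 × 0.261024 = 0.0704765
  π_D·p_D = 0.16 × 0.0242403 = 0.00387844
Marginal: 0.0276698 + 0.102992 + 0.0704765 + 0.00387844 = 0.205017
So the posterior for Segment D is 0.00387844 / 0.205017 ≈ 0.019.

0.019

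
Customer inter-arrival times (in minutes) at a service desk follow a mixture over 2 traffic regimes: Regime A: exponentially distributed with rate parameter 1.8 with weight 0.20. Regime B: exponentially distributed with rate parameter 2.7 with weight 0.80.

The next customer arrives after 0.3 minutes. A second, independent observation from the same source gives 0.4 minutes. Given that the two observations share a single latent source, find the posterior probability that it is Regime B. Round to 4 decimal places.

0.8274

By Bayes' theorem, P(k | x) = w_k f_k(x) / Σ_j w_j f_j(x).
Since both observations come from the same component, the likelihood for component k is f_k(x₁)·f_k(x₂).
  L_A = [1.8·e^(−1.8·0.3) = 1.8·e^(−0.5400) = 1.04895] × [0.876154] = 0.919039
  L_B = [2.7·e^(−2.7·0.3) = 2.7·e^(−0.8100) = 1.20112] × [0.916908] = 1.10131
Weight by the priors:
  w_A·L_A = 0.20 × 0.919039 = 0.183808
  w_B·L_B = 0.80 × 1.10131 = 0.881051
Evidence: 0.183808 + 0.881051 = 1.06486
Responsibility of Regime B: 0.881051 / 1.06486 ≈ 0.8274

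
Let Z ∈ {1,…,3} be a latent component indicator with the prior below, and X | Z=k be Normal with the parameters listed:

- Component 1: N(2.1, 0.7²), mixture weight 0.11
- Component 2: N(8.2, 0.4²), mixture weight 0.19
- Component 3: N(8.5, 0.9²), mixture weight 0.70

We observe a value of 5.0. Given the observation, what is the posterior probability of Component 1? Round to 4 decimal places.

0.0679

P(component k | x) = π_k·f_k(x) / marginal(x), where marginal(x) = Σ_j π_j·f_j(x).
Component likelihoods at x = 5.0:
  p_1 = 0.00010687
  p_2 = 1.26307e-14
  p_3 = 0.000230489
Multiply by the mixture weights:
  π_1·p_1 = 0.11 × 0.00010687 = 1.17557e-05
  π_2·p_2 = 0.19 × 1.26307e-14 = 2.39983e-15
  π_3·p_3 = 0.70 × 0.000230489 = 0.000161342
Marginal: 1.17557e-05 + 2.39983e-15 + 0.000161342 = 0.000173098
Responsibility of Component 1: 1.17557e-05 / 0.000173098 ≈ 0.0679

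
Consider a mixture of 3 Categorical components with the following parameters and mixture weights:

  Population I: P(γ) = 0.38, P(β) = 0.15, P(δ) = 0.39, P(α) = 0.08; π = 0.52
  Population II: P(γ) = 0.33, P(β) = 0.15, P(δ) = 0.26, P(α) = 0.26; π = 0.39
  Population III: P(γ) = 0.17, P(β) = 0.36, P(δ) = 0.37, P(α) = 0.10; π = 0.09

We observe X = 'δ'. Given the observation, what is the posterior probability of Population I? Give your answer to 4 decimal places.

Posterior ∝ prior × likelihood, so P(k | x) ∝ π_k f_k(x); normalise over all components.
Categorical probabilities:
  f_I = 0.39
  f_II = 0.26
  f_III = 0.37
Unnormalised posteriors:
  π_I·f_I = 0.52 × 0.39 = 0.2028
  π_II·f_II = 0.39 × 0.26 = 0.1014
  π_III·f_III = 0.09 × 0.37 = 0.0333
Marginal: 0.2028 + 0.1014 + 0.0333 = 0.3375
Responsibility of Population I: 0.2028 / 0.3375 ≈ 0.6009

0.6009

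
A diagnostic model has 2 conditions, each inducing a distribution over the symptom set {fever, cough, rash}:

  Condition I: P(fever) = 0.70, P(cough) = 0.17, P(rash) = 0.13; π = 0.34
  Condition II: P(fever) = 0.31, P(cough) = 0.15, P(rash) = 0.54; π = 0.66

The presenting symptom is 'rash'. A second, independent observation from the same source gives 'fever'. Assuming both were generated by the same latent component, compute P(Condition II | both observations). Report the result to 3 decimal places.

0.781

P(component k | x) = w_k·f_k(x) / marginal(x), where marginal(x) = Σ_j w_j·f_j(x).
Since both observations come from the same component, the likelihood for component k is f_k(x₁)·f_k(x₂).
  p_I = [0.13] × [0.7] = 0.091
  p_II = [0.54] × [0.31] = 0.1674
Prior × likelihood for each component:
  w_I·p_I = 0.34 × 0.091 = 0.03094
  w_II·p_II = 0.66 × 0.1674 = 0.110484
Evidence: 0.03094 + 0.110484 = 0.141424
So the posterior for Condition II is 0.110484 / 0.141424 ≈ 0.781.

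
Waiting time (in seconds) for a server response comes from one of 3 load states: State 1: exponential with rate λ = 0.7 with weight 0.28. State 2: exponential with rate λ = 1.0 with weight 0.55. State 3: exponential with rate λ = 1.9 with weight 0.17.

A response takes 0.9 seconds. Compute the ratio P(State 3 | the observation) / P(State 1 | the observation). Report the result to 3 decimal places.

Only the two components matter; the odds are (P(Z=i) f_i(x)) / (P(Z=j) f_j(x)).
Exponential densities:
  f_1 = 0.7·e^(−0.7·0.9) = 0.7·e^(−0.6300) = 0.372814
  f_2 = 1.0·e^(−1.0·0.9) = 1.0·e^(−0.9000) = 0.40657
  f_3 = 1.9·e^(−1.9·0.9) = 1.9·e^(−1.7100) = 0.343645
0.0584197 / 0.104388 ≈ 0.560

0.560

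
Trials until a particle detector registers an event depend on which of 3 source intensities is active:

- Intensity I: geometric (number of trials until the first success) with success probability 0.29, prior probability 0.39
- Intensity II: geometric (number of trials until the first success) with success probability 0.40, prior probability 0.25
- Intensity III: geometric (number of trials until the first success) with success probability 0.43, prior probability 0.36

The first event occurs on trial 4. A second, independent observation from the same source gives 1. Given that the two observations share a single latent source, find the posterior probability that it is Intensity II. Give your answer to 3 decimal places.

0.264

Posterior ∝ prior × likelihood, so P(k | x) ∝ π_k f_k(x); normalise over all components.
Since both observations come from the same component, the likelihood for component k is f_k(x₁)·f_k(x₂).
  L_I = [0.103794] × [0.29] = 0.0301003
  L_II = [0.0864] × [0.4] = 0.03456
  L_III = [0.079633] × [0.43] = 0.0342422
Multiply by the mixture weights:
  π_I·L_I = 0.39 × 0.0301003 = 0.0117391
  π_II·L_II = 0.25 × 0.03456 = 0.00864
  π_III·L_III = 0.36 × 0.0342422 = 0.0123272
Evidence: 0.0117391 + 0.00864 + 0.0123272 = 0.0327063
P(Intensity II | data) ≈ 0.264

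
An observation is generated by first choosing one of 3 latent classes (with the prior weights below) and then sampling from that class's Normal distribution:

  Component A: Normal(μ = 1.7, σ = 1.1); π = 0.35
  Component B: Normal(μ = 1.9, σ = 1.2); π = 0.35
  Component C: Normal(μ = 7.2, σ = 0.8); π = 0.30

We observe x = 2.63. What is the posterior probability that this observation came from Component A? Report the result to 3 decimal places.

0.479

By Bayes' theorem, P(k | x) = π_k f_k(x) / Σ_j π_j f_j(x).
Component likelihoods at x = 2.63:
  L_A = 0.253689
  L_B = 0.276293
  L_C = 4.09005e-08
Multiply by the mixture weights:
  π_A·L_A = 0.35 × 0.253689 = 0.0887912
  π_B·L_B = 0.35 × 0.276293 = 0.0967024
  π_C·L_C = 0.30 × 4.09005e-08 = 1.22702e-08
Sum: 0.0887912 + 0.0967024 + 1.22702e-08 = 0.185494
So the posterior for Component A is 0.0887912 / 0.185494 ≈ 0.479.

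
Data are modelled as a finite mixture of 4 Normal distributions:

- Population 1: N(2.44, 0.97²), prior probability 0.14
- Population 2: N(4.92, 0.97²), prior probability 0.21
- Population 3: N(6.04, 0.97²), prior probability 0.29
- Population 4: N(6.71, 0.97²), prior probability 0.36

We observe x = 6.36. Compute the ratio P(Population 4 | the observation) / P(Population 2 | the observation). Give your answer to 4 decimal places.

The posterior odds equal the prior odds times the likelihood ratio: (P(Z=i)/P(Z=j))·(f_i(x)/f_j(x)).
Normal densities:
  L_1 = 0.00011689
  L_2 = 0.13664
  L_3 = 0.389498
  L_4 = 0.38536
Odds = (0.36/0.21) × (0.38536/0.13664) = 1.71429 × 2.82025 ≈ 4.8347

4.8347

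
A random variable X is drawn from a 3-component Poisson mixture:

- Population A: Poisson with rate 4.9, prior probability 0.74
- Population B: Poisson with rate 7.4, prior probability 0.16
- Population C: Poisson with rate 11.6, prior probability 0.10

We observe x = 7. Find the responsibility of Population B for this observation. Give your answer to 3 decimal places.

Posterior ∝ prior × likelihood, so P(k | x) ∝ π_k f_k(x); normalise over all components.
Component likelihoods at x = 7:
  L_A = 0.100207
  L_B = 0.147371
  L_C = 0.0513996
Multiply by the mixture weights:
  π_A·L_A = 0.74 × 0.100207 = 0.0741534
  π_B·L_B = 0.16 × 0.147371 = 0.0235794
  π_C·L_C = 0.10 × 0.0513996 = 0.00513996
Denominator: 0.0741534 + 0.0235794 + 0.00513996 = 0.102873
Responsibility of Population B: 0.0235794 / 0.102873 ≈ 0.229

0.229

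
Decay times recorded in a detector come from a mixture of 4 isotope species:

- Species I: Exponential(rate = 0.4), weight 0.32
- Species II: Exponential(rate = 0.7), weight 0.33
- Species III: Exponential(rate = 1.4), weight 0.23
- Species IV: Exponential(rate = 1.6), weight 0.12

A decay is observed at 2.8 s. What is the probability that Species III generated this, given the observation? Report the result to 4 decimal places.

Posterior ∝ prior × likelihood, so P(k | x) ∝ π_k f_k(x); normalise over all components.
Evaluate each component's likelihood at the observed value:
  p_I = 0.130512
  p_II = 0.0986009
  p_III = 0.0277775
  p_IV = 0.0181335
Unnormalised posteriors:
  π_I·p_I = 0.32 × 0.130512 = 0.0417638
  π_II·p_II = 0.33 × 0.0986009 = 0.0325383
  π_III·p_III = 0.23 × 0.0277775 = 0.00638883
  π_IV·p_IV = 0.12 × 0.0181335 = 0.00217602
Evidence: 0.0417638 + 0.0325383 + 0.00638883 + 0.00217602 = 0.082867
So the posterior for Species III is 0.00638883 / 0.082867 ≈ 0.0771.

0.0771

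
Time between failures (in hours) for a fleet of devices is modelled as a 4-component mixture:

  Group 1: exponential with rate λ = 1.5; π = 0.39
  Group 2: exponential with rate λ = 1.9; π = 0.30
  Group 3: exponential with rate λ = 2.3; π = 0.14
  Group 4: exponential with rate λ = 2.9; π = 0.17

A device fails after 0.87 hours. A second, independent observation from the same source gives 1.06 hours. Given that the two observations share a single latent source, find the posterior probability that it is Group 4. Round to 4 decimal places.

Posterior ∝ prior × likelihood, so P(k | x) ∝ π_k f_k(x); normalise over all components.
Since both observations come from the same component, the likelihood for component k is f_k(x₁)·f_k(x₂).
  f_1 = [0.406759] × [0.305888] = 0.124423
  f_2 = [0.363802] × [0.253562] = 0.0922464
  f_3 = [0.31096] × [0.200871] = 0.0624629
  f_4 = [0.232634] × [0.134084] = 0.0311925
Prior × likelihood for each component:
  π_1·f_1 = 0.39 × 0.124423 = 0.0485249
  π_2·f_2 = 0.30 × 0.0922464 = 0.0276739
  π_3·f_3 = 0.14 × 0.0624629 = 0.00874481
  π_4·f_4 = 0.17 × 0.0311925 = 0.00530272
Normaliser: 0.0485249 + 0.0276739 + 0.00874481 + 0.00530272 = 0.0902463
Responsibility of Group 4: 0.00530272 / 0.0902463 ≈ 0.0588

0.0588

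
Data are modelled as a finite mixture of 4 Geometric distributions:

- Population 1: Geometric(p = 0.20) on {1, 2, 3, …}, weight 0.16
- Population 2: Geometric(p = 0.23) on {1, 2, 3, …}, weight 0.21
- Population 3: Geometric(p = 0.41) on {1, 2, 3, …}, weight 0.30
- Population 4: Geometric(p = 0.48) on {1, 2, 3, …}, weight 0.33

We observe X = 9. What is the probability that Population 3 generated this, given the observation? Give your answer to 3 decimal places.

0.129

Posterior ∝ prior × likelihood, so P(k | x) ∝ w_k f_k(x); normalise over all components.
Evaluate each component's likelihood at the observed value:
  L_1 = 0.0335544
  L_2 = 0.0284219
  L_3 = 0.00602005
  L_4 = 0.00256607
Unnormalised posteriors:
  w_1·L_1 = 0.16 × 0.0335544 = 0.00536871
  w_2·L_2 = 0.21 × 0.0284219 = 0.00596861
  w_3·L_3 = 0.30 × 0.00602005 = 0.00180601
  w_4·L_4 = 0.33 × 0.00256607 = 0.000846802
Normaliser: 0.00536871 + 0.00596861 + 0.00180601 + 0.000846802 = 0.0139901
P(Population 3 | data) ≈ 0.129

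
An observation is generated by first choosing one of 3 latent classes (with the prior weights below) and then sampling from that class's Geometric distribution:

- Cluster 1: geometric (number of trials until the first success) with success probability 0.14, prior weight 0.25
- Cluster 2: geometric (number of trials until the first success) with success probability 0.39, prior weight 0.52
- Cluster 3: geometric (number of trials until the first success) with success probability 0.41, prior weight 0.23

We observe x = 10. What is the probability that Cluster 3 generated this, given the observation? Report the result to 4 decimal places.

P(component k | x) = π_k·f_k(x) / marginal(x), where marginal(x) = Σ_j π_j·f_j(x).
Evaluate each component's likelihood at the observed value:
  p_1 = 0.14·(1−0.14)^9 = 0.14·0.257327 = 0.0360258
  p_2 = 0.39·(1−0.39)^9 = 0.39·0.0116941 = 0.00456072
  p_3 = 0.41·(1−0.41)^9 = 0.41·0.008663 = 0.00355183
Multiply by the mixture weights:
  π_1·p_1 = 0.25 × 0.0360258 = 0.00900646
  π_2·p_2 = 0.52 × 0.00456072 = 0.00237157
  π_3·p_3 = 0.23 × 0.00355183 = 0.000816921
Sum: 0.00900646 + 0.00237157 + 0.000816921 = 0.012195
Responsibility of Cluster 3: 0.000816921 / 0.012195 ≈ 0.0670

0.0670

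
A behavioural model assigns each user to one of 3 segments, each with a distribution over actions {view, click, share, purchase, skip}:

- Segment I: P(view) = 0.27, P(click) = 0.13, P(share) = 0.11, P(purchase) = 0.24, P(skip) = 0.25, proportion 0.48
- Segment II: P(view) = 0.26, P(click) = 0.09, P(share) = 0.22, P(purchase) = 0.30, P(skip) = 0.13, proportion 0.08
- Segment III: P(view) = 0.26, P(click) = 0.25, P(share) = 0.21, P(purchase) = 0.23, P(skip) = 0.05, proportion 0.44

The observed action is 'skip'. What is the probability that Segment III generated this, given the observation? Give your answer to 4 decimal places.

The responsibility of component k is π_k f_k(x) divided by Σ_j π_j f_j(x).
Component likelihoods at x = 'skip':
  L_I = 0.25
  L_II = 0.13
  L_III = 0.05
Multiply by the mixture weights:
  π_I·L_I = 0.48 × 0.25 = 0.12
  π_II·L_II = 0.08 × 0.13 = 0.0104
  π_III·L_III = 0.44 × 0.05 = 0.022
Denominator: 0.12 + 0.0104 + 0.022 = 0.1524
P(Segment III | x) ≈ 0.1444

0.1444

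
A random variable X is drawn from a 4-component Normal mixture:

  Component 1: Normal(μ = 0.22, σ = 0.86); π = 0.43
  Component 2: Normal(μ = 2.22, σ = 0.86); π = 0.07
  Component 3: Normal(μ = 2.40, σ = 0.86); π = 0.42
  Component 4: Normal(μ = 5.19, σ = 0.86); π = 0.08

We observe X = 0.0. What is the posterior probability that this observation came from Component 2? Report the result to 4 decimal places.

0.0059

Posterior ∝ prior × likelihood, so P(k | x) ∝ π_k f_k(x); normalise over all components.
Normal densities:
  L_1 = (1/(0.86·√(2π)))·exp(−(0.0−0.22)²/(2·0.86²)) = 0.463886·exp(-0.03272) = 0.448953
  L_2 = (1/(0.86·√(2π)))·exp(−(0.0−2.22)²/(2·0.86²)) = 0.463886·exp(-3.33180) = 0.0165741
  L_3 = (1/(0.86·√(2π)))·exp(−(0.0−2.40)²/(2·0.86²)) = 0.463886·exp(-3.89400) = 0.00944649
  L_4 = (1/(0.86·√(2π)))·exp(−(0.0−5.19)²/(2·0.86²)) = 0.463886·exp(-18.20991) = 5.72727e-09
Multiply by the mixture weights:
  π_1·L_1 = 0.43 × 0.448953 = 0.19305
  π_2·L_2 = 0.07 × 0.0165741 = 0.00116018
  π_3·L_3 = 0.42 × 0.00944649 = 0.00396752
  π_4·L_4 = 0.08 × 5.72727e-09 = 4.58182e-10
Normaliser: 0.19305 + 0.00116018 + 0.00396752 + 4.58182e-10 = 0.198178
Responsibility of Component 2: 0.00116018 / 0.198178 ≈ 0.0059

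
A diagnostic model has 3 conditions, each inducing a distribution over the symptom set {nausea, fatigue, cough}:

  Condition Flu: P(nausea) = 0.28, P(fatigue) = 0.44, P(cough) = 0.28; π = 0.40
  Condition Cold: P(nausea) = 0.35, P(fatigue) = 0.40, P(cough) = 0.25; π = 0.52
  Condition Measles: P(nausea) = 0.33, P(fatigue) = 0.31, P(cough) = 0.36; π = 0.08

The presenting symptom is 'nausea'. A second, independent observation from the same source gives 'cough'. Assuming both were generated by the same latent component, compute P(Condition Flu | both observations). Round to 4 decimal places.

Posterior ∝ prior × likelihood, so P(k | x) ∝ P(Z=k) f_k(x); normalise over all components.
Since both observations come from the same component, the likelihood for component k is f_k(x₁)·f_k(x₂).
  p_Flu = [0.28] × [0.28] = 0.0784
  p_Cold = [0.35] × [0.25] = 0.0875
  p_Measles = [0.33] × [0.36] = 0.1188
Unnormalised posteriors:
  P(Z=Flu)·p_Flu = 0.40 × 0.0784 = 0.03136
  P(Z=Cold)·p_Cold = 0.52 × 0.0875 = 0.0455
  P(Z=Measles)·p_Measles = 0.08 × 0.1188 = 0.009504
Marginal: 0.03136 + 0.0455 + 0.009504 = 0.086364
Responsibility of Condition Flu: 0.03136 / 0.086364 ≈ 0.3631

0.3631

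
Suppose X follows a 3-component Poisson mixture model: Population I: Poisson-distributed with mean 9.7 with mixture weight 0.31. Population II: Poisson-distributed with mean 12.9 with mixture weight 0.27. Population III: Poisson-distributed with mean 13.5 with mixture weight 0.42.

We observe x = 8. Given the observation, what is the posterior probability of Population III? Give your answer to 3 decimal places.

Apply Bayes' rule: the posterior for each component is proportional to its prior times its likelihood at x.
Evaluate each component's likelihood at the observed value:
  p_I = 0.119123
  p_II = 0.0475115
  p_III = 0.0375123
Prior × likelihood for each component:
  π_I·p_I = 0.31 × 0.119123 = 0.0369282
  π_II·p_II = 0.27 × 0.0475115 = 0.0128281
  π_III·p_III = 0.42 × 0.0375123 = 0.0157552
Evidence: 0.0369282 + 0.0128281 + 0.0157552 = 0.0655115
P(Population III | the observation) ≈ 0.240

0.240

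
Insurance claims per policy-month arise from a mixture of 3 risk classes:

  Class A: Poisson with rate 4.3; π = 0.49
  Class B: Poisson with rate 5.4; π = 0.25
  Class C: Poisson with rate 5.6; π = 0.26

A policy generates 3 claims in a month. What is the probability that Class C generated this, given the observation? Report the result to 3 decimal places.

0.193

By Bayes' theorem, P(k | x) = π_k f_k(x) / Σ_j π_j f_j(x).
Poisson probabilities:
  L_A = 0.179799
  L_B = 0.118533
  L_C = 0.108234
Multiply by the mixture weights:
  π_A·L_A = 0.49 × 0.179799 = 0.0881016
  π_B·L_B = 0.25 × 0.118533 = 0.0296333
  π_C·L_C = 0.26 × 0.108234 = 0.0281408
Evidence: 0.0881016 + 0.0296333 + 0.0281408 = 0.145876
So the posterior for Class C is 0.0281408 / 0.145876 ≈ 0.193.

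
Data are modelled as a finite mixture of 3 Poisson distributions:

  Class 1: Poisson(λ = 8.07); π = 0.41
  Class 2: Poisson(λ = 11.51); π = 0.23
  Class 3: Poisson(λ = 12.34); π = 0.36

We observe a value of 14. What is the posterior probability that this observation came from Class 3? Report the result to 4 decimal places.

By Bayes' theorem, P(k | x) = P(Z=k) f_k(x) / Σ_j P(Z=j) f_j(x).
Poisson probabilities:
  f_1 = 0.0178264
  f_2 = 0.082398
  f_3 = 0.0952379
Multiply by the mixture weights:
  P(Z=1)·f_1 = 0.41 × 0.0178264 = 0.00730884
  P(Z=2)·f_2 = 0.23 × 0.082398 = 0.0189515
  P(Z=3)·f_3 = 0.36 × 0.0952379 = 0.0342857
Denominator: 0.00730884 + 0.0189515 + 0.0342857 = 0.060546
Responsibility of Class 3: 0.0342857 / 0.060546 ≈ 0.5663

0.5663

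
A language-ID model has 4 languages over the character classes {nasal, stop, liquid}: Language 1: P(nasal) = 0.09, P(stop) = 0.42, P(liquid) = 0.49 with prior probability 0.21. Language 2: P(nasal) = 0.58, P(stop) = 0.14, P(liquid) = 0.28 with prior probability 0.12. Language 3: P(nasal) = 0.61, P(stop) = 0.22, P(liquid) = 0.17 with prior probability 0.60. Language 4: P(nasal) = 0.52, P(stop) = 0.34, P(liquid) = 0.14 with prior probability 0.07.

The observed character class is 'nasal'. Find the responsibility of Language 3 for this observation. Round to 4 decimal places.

Apply Bayes' rule: the posterior for each component is proportional to its prior times its likelihood at x.
Evaluate each component's likelihood at the observed value:
  L_1 = 0.09
  L_2 = 0.58
  L_3 = 0.61
  L_4 = 0.52
Prior × likelihood for each component:
  w_1·L_1 = 0.21 × 0.09 = 0.0189
  w_2·L_2 = 0.12 × 0.58 = 0.0696
  w_3·L_3 = 0.60 × 0.61 = 0.366
  w_4·L_4 = 0.07 × 0.52 = 0.0364
Sum: 0.0189 + 0.0696 + 0.366 + 0.0364 = 0.4909
So the posterior for Language 3 is 0.366 / 0.4909 ≈ 0.7456.

0.7456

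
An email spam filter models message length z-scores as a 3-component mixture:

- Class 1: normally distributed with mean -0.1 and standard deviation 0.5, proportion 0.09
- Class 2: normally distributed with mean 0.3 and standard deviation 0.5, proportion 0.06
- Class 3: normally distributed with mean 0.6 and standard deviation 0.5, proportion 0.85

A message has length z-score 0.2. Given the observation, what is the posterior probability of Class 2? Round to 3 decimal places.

0.078

Apply Bayes' rule: the posterior for each component is proportional to its prior times its likelihood at x.
Normal densities:
  f_1 = 0.666449
  f_2 = 0.782085
  f_3 = 0.579383
Multiply by the mixture weights:
  π_1·f_1 = 0.09 × 0.666449 = 0.0599804
  π_2·f_2 = 0.06 × 0.782085 = 0.0469251
  π_3·f_3 = 0.85 × 0.579383 = 0.492476
Sum: 0.0599804 + 0.0469251 + 0.492476 = 0.599381
So the posterior for Class 2 is 0.0469251 / 0.599381 ≈ 0.078.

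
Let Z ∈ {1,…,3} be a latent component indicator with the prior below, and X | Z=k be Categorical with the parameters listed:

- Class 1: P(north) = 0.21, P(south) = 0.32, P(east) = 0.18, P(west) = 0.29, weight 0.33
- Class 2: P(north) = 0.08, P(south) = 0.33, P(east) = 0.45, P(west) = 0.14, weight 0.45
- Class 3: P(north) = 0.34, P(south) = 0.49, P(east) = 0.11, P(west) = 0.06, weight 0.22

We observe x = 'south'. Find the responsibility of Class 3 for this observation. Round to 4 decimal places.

By Bayes' theorem, P(k | x) = π_k f_k(x) / Σ_j π_j f_j(x).
Component likelihoods at x = 'south':
  f_1 = P(south | comp) = 0.32
  f_2 = P(south | comp) = 0.33
  f_3 = P(south | comp) = 0.49
Weight by the priors:
  π_1·f_1 = 0.33 × 0.32 = 0.1056
  π_2·f_2 = 0.45 × 0.33 = 0.1485
  π_3·f_3 = 0.22 × 0.49 = 0.1078
Sum: 0.1056 + 0.1485 + 0.1078 = 0.3619
Responsibility of Class 3: 0.1078 / 0.3619 ≈ 0.2979

0.2979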